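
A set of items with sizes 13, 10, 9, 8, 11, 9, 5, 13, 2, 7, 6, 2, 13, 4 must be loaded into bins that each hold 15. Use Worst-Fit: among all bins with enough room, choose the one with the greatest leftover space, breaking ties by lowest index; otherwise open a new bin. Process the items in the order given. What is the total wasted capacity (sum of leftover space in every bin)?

bin 1: place 13, 2 left
bin 2: place 10, 5 left
bin 3: place 9, 6 left
bin 4: place 8, 7 left
bin 5: place 11, 4 left
bin 6: place 9, 6 left
bin 4: place 5, 2 left
bin 7: place 13, 2 left
bin 3: place 2, 4 left
bin 8: place 7, 8 left
bin 8: place 6, 2 left
bin 6: place 2, 4 left
bin 9: place 13, 2 left
bin 2: place 4, 1 left
9 bins × 15 = 135; used 112; unused 23.

23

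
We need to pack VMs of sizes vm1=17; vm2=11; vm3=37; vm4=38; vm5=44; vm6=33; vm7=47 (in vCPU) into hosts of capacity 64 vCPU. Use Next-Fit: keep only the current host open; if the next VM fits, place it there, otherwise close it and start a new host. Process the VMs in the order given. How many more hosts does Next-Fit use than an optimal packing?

Next-Fit: [17,11] [37] [38] [44] [33] [47] → 6 hosts.
5 VMs exceed 32 vCPU (half the capacity), and no two of those can share a host, so at least 5 hosts are needed.
An optimal packing achieves that bound: [47,17] [44,11] [38] [37] [33] → 5 hosts.
Excess: 6 − 5 = 1.

1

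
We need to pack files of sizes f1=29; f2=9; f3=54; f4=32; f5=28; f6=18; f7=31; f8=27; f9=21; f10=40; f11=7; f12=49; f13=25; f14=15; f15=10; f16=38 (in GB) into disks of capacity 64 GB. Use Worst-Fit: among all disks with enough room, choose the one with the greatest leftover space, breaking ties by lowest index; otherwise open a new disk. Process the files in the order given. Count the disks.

8

disk 1: place f1 (29 GB), 35 GB left
disk 1: place f2 (9 GB), 26 GB left
disk 2: place f3 (54 GB), 10 GB left
disk 3: place f4 (32 GB), 32 GB left
disk 3: place f5 (28 GB), 4 GB left
disk 1: place f6 (18 GB), 8 GB left
disk 4: place f7 (31 GB), 33 GB left
disk 4: place f8 (27 GB), 6 GB left
disk 5: place f9 (21 GB), 43 GB left
disk 5: place f10 (40 GB), 3 GB left
disk 2: place f11 (7 GB), 3 GB left
disk 6: place f12 (49 GB), 15 GB left
disk 7: place f13 (25 GB), 39 GB left
disk 7: place f14 (15 GB), 24 GB left
disk 7: place f15 (10 GB), 14 GB left
disk 8: place f16 (38 GB), 26 GB left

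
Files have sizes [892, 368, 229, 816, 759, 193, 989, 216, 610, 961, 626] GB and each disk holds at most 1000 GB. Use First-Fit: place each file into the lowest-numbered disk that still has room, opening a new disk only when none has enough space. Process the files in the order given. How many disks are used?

Put 892 GB in disk 1; 108 GB remain.
Put 368 GB in disk 2; 632 GB remain.
Put 229 GB in disk 2; 403 GB remain.
Put 816 GB in disk 3; 184 GB remain.
Put 759 GB in disk 4; 241 GB remain.
Put 193 GB in disk 2; 210 GB remain.
Put 989 GB in disk 5; 11 GB remain.
Put 216 GB in disk 4; 25 GB remain.
Put 610 GB in disk 6; 390 GB remain.
Put 961 GB in disk 7; 39 GB remain.
Put 626 GB in disk 8; 374 GB remain.
Final disks: [892] [368,229,193] [816] [759,216] [989] [610] [961] [626].

8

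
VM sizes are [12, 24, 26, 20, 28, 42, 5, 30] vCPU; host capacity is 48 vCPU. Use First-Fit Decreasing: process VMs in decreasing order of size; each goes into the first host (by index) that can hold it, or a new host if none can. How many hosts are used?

5

Sorted descending: 42, 30, 28, 26, 24, 20, 12, 5.
42 vCPU → host 1 (remaining 6 vCPU)
30 vCPU → host 2 (remaining 18 vCPU)
28 vCPU → host 3 (remaining 20 vCPU)
26 vCPU → host 4 (remaining 22 vCPU)
24 vCPU → host 5 (remaining 24 vCPU)
20 vCPU → host 3 (remaining 0 vCPU)
12 vCPU → host 2 (remaining 6 vCPU)
5 vCPU → host 1 (remaining 1 vCPU)
Final hosts: [42,5] [30,12] [28,20] [26] [24].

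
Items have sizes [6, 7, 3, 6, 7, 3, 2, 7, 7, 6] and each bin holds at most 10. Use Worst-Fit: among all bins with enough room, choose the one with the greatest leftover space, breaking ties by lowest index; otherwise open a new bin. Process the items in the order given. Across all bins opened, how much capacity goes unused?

16

6 → bin 1 (remaining 4)
7 → bin 2 (remaining 3)
3 → bin 1 (remaining 1)
6 → bin 3 (remaining 4)
7 → bin 4 (remaining 3)
3 → bin 3 (remaining 1)
2 → bin 2 (remaining 1)
7 → bin 5 (remaining 3)
7 → bin 6 (remaining 3)
6 → bin 7 (remaining 4)
7 bins × 10 = 70; used 54; unused 16.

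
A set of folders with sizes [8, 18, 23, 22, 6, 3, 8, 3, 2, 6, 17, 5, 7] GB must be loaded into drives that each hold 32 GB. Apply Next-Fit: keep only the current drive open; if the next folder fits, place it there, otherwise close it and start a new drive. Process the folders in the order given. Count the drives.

5

Put 8 GB in drive 1; 24 GB remain.
Put 18 GB in drive 1; 6 GB remain.
Put 23 GB in drive 2; 9 GB remain.
Put 22 GB in drive 3; 10 GB remain.
Put 6 GB in drive 3; 4 GB remain.
Put 3 GB in drive 3; 1 GB remain.
Put 8 GB in drive 4; 24 GB remain.
Put 3 GB in drive 4; 21 GB remain.
Put 2 GB in drive 4; 19 GB remain.
Put 6 GB in drive 4; 13 GB remain.
Put 17 GB in drive 5; 15 GB remain.
Put 5 GB in drive 5; 10 GB remain.
Put 7 GB in drive 5; 3 GB remain.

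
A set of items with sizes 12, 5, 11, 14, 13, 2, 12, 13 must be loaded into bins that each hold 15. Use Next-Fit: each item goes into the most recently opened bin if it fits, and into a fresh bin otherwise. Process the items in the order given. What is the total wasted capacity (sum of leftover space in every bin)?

12 → bin 1 (remaining 3)
5 → bin 2 (remaining 10)
11 → bin 3 (remaining 4)
14 → bin 4 (remaining 1)
13 → bin 5 (remaining 2)
2 → bin 5 (remaining 0)
12 → bin 6 (remaining 3)
13 → bin 7 (remaining 2)
7 bins × 15 = 105; used 82; unused 23.

23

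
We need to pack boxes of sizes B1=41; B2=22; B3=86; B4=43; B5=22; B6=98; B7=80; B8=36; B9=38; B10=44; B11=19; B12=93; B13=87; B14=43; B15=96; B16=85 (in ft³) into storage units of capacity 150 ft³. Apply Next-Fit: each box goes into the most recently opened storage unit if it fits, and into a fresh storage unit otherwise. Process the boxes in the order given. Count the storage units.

storage unit 1: place B1 (41 ft³), 109 ft³ left
storage unit 1: place B2 (22 ft³), 87 ft³ left
storage unit 1: place B3 (86 ft³), 1 ft³ left
storage unit 2: place B4 (43 ft³), 107 ft³ left
storage unit 2: place B5 (22 ft³), 85 ft³ left
storage unit 3: place B6 (98 ft³), 52 ft³ left
storage unit 4: place B7 (80 ft³), 70 ft³ left
storage unit 4: place B8 (36 ft³), 34 ft³ left
storage unit 5: place B9 (38 ft³), 112 ft³ left
storage unit 5: place B10 (44 ft³), 68 ft³ left
storage unit 5: place B11 (19 ft³), 49 ft³ left
storage unit 6: place B12 (93 ft³), 57 ft³ left
storage unit 7: place B13 (87 ft³), 63 ft³ left
storage unit 7: place B14 (43 ft³), 20 ft³ left
storage unit 8: place B15 (96 ft³), 54 ft³ left
storage unit 9: place B16 (85 ft³), 65 ft³ left

9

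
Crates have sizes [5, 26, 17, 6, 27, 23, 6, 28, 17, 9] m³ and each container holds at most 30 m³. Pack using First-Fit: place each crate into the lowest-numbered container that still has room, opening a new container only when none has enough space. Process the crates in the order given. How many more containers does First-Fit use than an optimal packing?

0

First-Fit: [5,17,6] [26] [27] [23,6] [28] [17,9] → 6 containers.
Total size 164 m³; any packing needs at least ⌈164/30⌉ = 6 containers.
So 6 is already optimal.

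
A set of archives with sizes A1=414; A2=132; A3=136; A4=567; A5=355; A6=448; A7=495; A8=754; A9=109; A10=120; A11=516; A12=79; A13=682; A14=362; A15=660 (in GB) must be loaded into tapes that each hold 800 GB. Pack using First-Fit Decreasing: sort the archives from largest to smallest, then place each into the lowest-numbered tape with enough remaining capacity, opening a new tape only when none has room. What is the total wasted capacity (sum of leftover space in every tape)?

1371

Sorted descending: 754, 682, 660, 567, 516, 495, 448, 414, 362, 355, 136, 132, 120, 109, 79.
754 GB → tape 1 (remaining 46 GB)
682 GB → tape 2 (remaining 118 GB)
660 GB → tape 3 (remaining 140 GB)
567 GB → tape 4 (remaining 233 GB)
516 GB → tape 5 (remaining 284 GB)
495 GB → tape 6 (remaining 305 GB)
448 GB → tape 7 (remaining 352 GB)
414 GB → tape 8 (remaining 386 GB)
362 GB → tape 8 (remaining 24 GB)
355 GB → tape 9 (remaining 445 GB)
136 GB → tape 3 (remaining 4 GB)
132 GB → tape 4 (remaining 101 GB)
120 GB → tape 5 (remaining 164 GB)
109 GB → tape 2 (remaining 9 GB)
79 GB → tape 4 (remaining 22 GB)
9 tapes × 800 GB = 7200 GB; used 5829 GB; unused 1371 GB.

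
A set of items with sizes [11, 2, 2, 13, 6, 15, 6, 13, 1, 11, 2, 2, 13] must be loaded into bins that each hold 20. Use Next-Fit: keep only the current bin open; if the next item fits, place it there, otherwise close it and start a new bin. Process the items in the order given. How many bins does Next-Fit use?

bin 1: place 11, 9 left
bin 1: place 2, 7 left
bin 1: place 2, 5 left
bin 2: place 13, 7 left
bin 2: place 6, 1 left
bin 3: place 15, 5 left
bin 4: place 6, 14 left
bin 4: place 13, 1 left
bin 4: place 1, 0 left
bin 5: place 11, 9 left
bin 5: place 2, 7 left
bin 5: place 2, 5 left
bin 6: place 13, 7 left

6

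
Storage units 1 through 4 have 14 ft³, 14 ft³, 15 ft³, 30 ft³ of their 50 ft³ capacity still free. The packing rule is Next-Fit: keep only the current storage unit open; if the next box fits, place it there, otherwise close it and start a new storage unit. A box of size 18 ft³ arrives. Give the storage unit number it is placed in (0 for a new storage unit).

4

Next-Fit only looks at storage unit 4, which has 30 ft³ free.
18 ft³ fits there.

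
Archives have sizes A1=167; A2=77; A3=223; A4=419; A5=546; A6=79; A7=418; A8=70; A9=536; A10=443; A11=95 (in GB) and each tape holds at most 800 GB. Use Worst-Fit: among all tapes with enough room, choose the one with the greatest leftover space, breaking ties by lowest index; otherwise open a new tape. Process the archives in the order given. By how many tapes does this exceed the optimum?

Worst-Fit: [167,77,223] [419,79] [546] [418,70] [536] [443,95] → 6 tapes.
5 archives exceed 400 GB (half the capacity), and no two of those can share a tape, so at least 5 tapes are needed.
An optimal packing achieves that bound: [546,223] [536,167,95] [443,79,77,70] [419] [418] → 5 tapes.
Excess: 6 − 5 = 1.

1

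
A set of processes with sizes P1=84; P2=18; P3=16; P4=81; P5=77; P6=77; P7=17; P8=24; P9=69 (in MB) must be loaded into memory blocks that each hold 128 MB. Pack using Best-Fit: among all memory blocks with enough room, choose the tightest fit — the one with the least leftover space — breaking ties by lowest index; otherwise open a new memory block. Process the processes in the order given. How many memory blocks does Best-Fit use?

Put P1 (84 MB) in memory block 1; 44 MB remain.
Put P2 (18 MB) in memory block 1; 26 MB remain.
Put P3 (16 MB) in memory block 1; 10 MB remain.
Put P4 (81 MB) in memory block 2; 47 MB remain.
Put P5 (77 MB) in memory block 3; 51 MB remain.
Put P6 (77 MB) in memory block 4; 51 MB remain.
Put P7 (17 MB) in memory block 2; 30 MB remain.
Put P8 (24 MB) in memory block 2; 6 MB remain.
Put P9 (69 MB) in memory block 5; 59 MB remain.
Final memory blocks: [84,18,16] [81,17,24] [77] [77] [69].

5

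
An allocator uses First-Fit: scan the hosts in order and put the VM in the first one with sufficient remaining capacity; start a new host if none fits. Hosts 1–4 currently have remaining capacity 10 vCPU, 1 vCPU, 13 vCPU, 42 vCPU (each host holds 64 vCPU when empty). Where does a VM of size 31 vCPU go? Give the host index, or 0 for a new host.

4

Hosts with room: host 4 (42 vCPU).
The first with room is host 4.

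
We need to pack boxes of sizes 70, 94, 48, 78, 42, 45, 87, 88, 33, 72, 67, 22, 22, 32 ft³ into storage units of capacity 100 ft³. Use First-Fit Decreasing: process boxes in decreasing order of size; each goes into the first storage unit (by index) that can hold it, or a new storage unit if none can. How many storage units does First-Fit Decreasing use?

Sorted descending: 94, 88, 87, 78, 72, 70, 67, 48, 45, 42, 33, 32, 22, 22.
storage unit 1: place 94 ft³, 6 ft³ left
storage unit 2: place 88 ft³, 12 ft³ left
storage unit 3: place 87 ft³, 13 ft³ left
storage unit 4: place 78 ft³, 22 ft³ left
storage unit 5: place 72 ft³, 28 ft³ left
storage unit 6: place 70 ft³, 30 ft³ left
storage unit 7: place 67 ft³, 33 ft³ left
storage unit 8: place 48 ft³, 52 ft³ left
storage unit 8: place 45 ft³, 7 ft³ left
storage unit 9: place 42 ft³, 58 ft³ left
storage unit 7: place 33 ft³, 0 ft³ left
storage unit 9: place 32 ft³, 26 ft³ left
storage unit 4: place 22 ft³, 0 ft³ left
storage unit 5: place 22 ft³, 6 ft³ left
Final storage units: [94] [88] [87] [78,22] [72,22] [70] [67,33] [48,45] [42,32].

9 storage units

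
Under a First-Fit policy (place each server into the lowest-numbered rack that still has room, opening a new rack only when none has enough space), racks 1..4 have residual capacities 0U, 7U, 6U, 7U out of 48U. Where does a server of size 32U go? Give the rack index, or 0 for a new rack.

No rack has ≥ 32U free, so a new rack is opened.

0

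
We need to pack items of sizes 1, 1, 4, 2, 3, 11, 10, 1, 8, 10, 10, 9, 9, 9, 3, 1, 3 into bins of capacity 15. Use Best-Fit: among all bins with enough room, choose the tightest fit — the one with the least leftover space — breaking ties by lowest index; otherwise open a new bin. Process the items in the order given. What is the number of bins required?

bin 1: place 1, 14 left
bin 1: place 1, 13 left
bin 1: place 4, 9 left
bin 1: place 2, 7 left
bin 1: place 3, 4 left
bin 2: place 11, 4 left
bin 3: place 10, 5 left
bin 1: place 1, 3 left
bin 4: place 8, 7 left
bin 5: place 10, 5 left
bin 6: place 10, 5 left
bin 7: place 9, 6 left
bin 8: place 9, 6 left
bin 9: place 9, 6 left
bin 1: place 3, 0 left
bin 2: place 1, 3 left
bin 2: place 3, 0 left

9 bins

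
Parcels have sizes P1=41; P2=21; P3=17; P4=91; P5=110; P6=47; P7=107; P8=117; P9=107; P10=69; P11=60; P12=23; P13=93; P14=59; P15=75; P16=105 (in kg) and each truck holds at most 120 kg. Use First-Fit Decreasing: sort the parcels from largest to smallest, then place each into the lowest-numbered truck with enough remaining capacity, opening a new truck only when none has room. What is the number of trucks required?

11

Sorted descending: 117, 110, 107, 107, 105, 93, 91, 75, 69, 60, 59, 47, 41, 23, 21, 17.
117 kg → truck 1 (remaining 3 kg)
110 kg → truck 2 (remaining 10 kg)
107 kg → truck 3 (remaining 13 kg)
107 kg → truck 4 (remaining 13 kg)
105 kg → truck 5 (remaining 15 kg)
93 kg → truck 6 (remaining 27 kg)
91 kg → truck 7 (remaining 29 kg)
75 kg → truck 8 (remaining 45 kg)
69 kg → truck 9 (remaining 51 kg)
60 kg → truck 10 (remaining 60 kg)
59 kg → truck 10 (remaining 1 kg)
47 kg → truck 9 (remaining 4 kg)
41 kg → truck 8 (remaining 4 kg)
23 kg → truck 6 (remaining 4 kg)
21 kg → truck 7 (remaining 8 kg)
17 kg → truck 11 (remaining 103 kg)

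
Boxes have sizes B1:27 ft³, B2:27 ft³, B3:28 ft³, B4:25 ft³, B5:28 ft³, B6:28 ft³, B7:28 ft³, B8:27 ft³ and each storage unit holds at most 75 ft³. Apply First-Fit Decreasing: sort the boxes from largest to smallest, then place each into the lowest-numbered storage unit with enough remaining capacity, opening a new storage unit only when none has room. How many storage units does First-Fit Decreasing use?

Sorted descending: 28, 28, 28, 28, 27, 27, 27, 25.
28 ft³ → storage unit 1 (remaining 47 ft³)
28 ft³ → storage unit 1 (remaining 19 ft³)
28 ft³ → storage unit 2 (remaining 47 ft³)
28 ft³ → storage unit 2 (remaining 19 ft³)
27 ft³ → storage unit 3 (remaining 48 ft³)
27 ft³ → storage unit 3 (remaining 21 ft³)
27 ft³ → storage unit 4 (remaining 48 ft³)
25 ft³ → storage unit 4 (remaining 23 ft³)

4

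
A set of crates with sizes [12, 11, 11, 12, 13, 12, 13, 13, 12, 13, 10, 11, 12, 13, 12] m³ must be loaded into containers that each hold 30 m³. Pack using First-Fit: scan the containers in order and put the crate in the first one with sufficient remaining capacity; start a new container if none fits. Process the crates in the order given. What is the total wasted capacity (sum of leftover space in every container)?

60

12 m³ → container 1 (remaining 18 m³)
11 m³ → container 1 (remaining 7 m³)
11 m³ → container 2 (remaining 19 m³)
12 m³ → container 2 (remaining 7 m³)
13 m³ → container 3 (remaining 17 m³)
12 m³ → container 3 (remaining 5 m³)
13 m³ → container 4 (remaining 17 m³)
13 m³ → container 4 (remaining 4 m³)
12 m³ → container 5 (remaining 18 m³)
13 m³ → container 5 (remaining 5 m³)
10 m³ → container 6 (remaining 20 m³)
11 m³ → container 6 (remaining 9 m³)
12 m³ → container 7 (remaining 18 m³)
13 m³ → container 7 (remaining 5 m³)
12 m³ → container 8 (remaining 18 m³)
8 containers × 30 m³ = 240 m³; used 180 m³; unused 60 m³.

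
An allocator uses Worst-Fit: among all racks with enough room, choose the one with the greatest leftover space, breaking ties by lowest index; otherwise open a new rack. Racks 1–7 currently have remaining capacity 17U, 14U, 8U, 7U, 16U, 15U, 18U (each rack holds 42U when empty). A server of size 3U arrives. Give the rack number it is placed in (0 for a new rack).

Racks with room: rack 1 (17U), rack 2 (14U), rack 3 (8U), rack 4 (7U), rack 5 (16U), rack 6 (15U), rack 7 (18U).
Most room is rack 7 with 18U free.

7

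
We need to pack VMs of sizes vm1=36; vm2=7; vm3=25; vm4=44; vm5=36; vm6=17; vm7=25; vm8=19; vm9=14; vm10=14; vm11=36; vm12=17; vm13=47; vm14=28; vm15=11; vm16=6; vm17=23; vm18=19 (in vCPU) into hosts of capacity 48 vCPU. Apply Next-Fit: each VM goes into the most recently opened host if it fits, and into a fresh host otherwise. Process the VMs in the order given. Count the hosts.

11 hosts

vm1 (36 vCPU) → host 1 (remaining 12 vCPU)
vm2 (7 vCPU) → host 1 (remaining 5 vCPU)
vm3 (25 vCPU) → host 2 (remaining 23 vCPU)
vm4 (44 vCPU) → host 3 (remaining 4 vCPU)
vm5 (36 vCPU) → host 4 (remaining 12 vCPU)
vm6 (17 vCPU) → host 5 (remaining 31 vCPU)
vm7 (25 vCPU) → host 5 (remaining 6 vCPU)
vm8 (19 vCPU) → host 6 (remaining 29 vCPU)
vm9 (14 vCPU) → host 6 (remaining 15 vCPU)
vm10 (14 vCPU) → host 6 (remaining 1 vCPU)
vm11 (36 vCPU) → host 7 (remaining 12 vCPU)
vm12 (17 vCPU) → host 8 (remaining 31 vCPU)
vm13 (47 vCPU) → host 9 (remaining 1 vCPU)
vm14 (28 vCPU) → host 10 (remaining 20 vCPU)
vm15 (11 vCPU) → host 10 (remaining 9 vCPU)
vm16 (6 vCPU) → host 10 (remaining 3 vCPU)
vm17 (23 vCPU) → host 11 (remaining 25 vCPU)
vm18 (19 vCPU) → host 11 (remaining 6 vCPU)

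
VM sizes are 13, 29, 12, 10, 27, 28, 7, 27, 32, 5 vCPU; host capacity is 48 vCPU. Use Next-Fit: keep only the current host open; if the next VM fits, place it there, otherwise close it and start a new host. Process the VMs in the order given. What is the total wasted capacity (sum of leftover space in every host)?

13 vCPU → host 1 (remaining 35 vCPU)
29 vCPU → host 1 (remaining 6 vCPU)
12 vCPU → host 2 (remaining 36 vCPU)
10 vCPU → host 2 (remaining 26 vCPU)
27 vCPU → host 3 (remaining 21 vCPU)
28 vCPU → host 4 (remaining 20 vCPU)
7 vCPU → host 4 (remaining 13 vCPU)
27 vCPU → host 5 (remaining 21 vCPU)
32 vCPU → host 6 (remaining 16 vCPU)
5 vCPU → host 6 (remaining 11 vCPU)
6 hosts × 48 vCPU = 288 vCPU; used 190 vCPU; unused 98 vCPU.

98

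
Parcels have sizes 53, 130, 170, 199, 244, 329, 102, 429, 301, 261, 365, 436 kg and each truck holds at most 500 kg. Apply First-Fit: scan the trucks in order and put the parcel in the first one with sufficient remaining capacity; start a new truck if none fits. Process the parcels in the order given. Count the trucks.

truck 1: place 53 kg, 447 kg left
truck 1: place 130 kg, 317 kg left
truck 1: place 170 kg, 147 kg left
truck 2: place 199 kg, 301 kg left
truck 2: place 244 kg, 57 kg left
truck 3: place 329 kg, 171 kg left
truck 1: place 102 kg, 45 kg left
truck 4: place 429 kg, 71 kg left
truck 5: place 301 kg, 199 kg left
truck 6: place 261 kg, 239 kg left
truck 7: place 365 kg, 135 kg left
truck 8: place 436 kg, 64 kg left
Final trucks: [53,130,170,102] [199,244] [329] [429] [301] [261] [365] [436].

8 trucks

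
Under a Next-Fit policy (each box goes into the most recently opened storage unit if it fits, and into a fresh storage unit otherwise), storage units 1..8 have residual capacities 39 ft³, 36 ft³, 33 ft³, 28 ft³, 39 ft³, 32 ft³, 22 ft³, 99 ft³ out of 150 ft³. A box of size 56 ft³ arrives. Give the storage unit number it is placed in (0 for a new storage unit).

Next-Fit only looks at storage unit 8, which has 99 ft³ free.
56 ft³ fits there.

8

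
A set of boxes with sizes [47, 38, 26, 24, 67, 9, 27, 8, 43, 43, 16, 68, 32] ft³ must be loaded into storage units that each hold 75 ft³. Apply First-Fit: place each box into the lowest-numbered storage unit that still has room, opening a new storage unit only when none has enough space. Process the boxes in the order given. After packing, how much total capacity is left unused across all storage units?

47 ft³ → storage unit 1 (remaining 28 ft³)
38 ft³ → storage unit 2 (remaining 37 ft³)
26 ft³ → storage unit 1 (remaining 2 ft³)
24 ft³ → storage unit 2 (remaining 13 ft³)
67 ft³ → storage unit 3 (remaining 8 ft³)
9 ft³ → storage unit 2 (remaining 4 ft³)
27 ft³ → storage unit 4 (remaining 48 ft³)
8 ft³ → storage unit 3 (remaining 0 ft³)
43 ft³ → storage unit 4 (remaining 5 ft³)
43 ft³ → storage unit 5 (remaining 32 ft³)
16 ft³ → storage unit 5 (remaining 16 ft³)
68 ft³ → storage unit 6 (remaining 7 ft³)
32 ft³ → storage unit 7 (remaining 43 ft³)
7 storage units × 75 ft³ = 525 ft³; used 448 ft³; unused 77 ft³.

77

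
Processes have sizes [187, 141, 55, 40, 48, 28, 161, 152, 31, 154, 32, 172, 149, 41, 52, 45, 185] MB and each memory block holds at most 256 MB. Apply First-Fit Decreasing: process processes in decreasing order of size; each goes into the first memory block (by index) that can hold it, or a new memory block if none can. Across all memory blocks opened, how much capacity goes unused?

Sorted descending: 187, 185, 172, 161, 154, 152, 149, 141, 55, 52, 48, 45, 41, 40, 32, 31, 28.
187 MB → memory block 1 (remaining 69 MB)
185 MB → memory block 2 (remaining 71 MB)
172 MB → memory block 3 (remaining 84 MB)
161 MB → memory block 4 (remaining 95 MB)
154 MB → memory block 5 (remaining 102 MB)
152 MB → memory block 6 (remaining 104 MB)
149 MB → memory block 7 (remaining 107 MB)
141 MB → memory block 8 (remaining 115 MB)
55 MB → memory block 1 (remaining 14 MB)
52 MB → memory block 2 (remaining 19 MB)
48 MB → memory block 3 (remaining 36 MB)
45 MB → memory block 4 (remaining 50 MB)
41 MB → memory block 4 (remaining 9 MB)
40 MB → memory block 5 (remaining 62 MB)
32 MB → memory block 3 (remaining 4 MB)
31 MB → memory block 5 (remaining 31 MB)
28 MB → memory block 5 (remaining 3 MB)
8 memory blocks × 256 MB = 2048 MB; used 1673 MB; unused 375 MB.

375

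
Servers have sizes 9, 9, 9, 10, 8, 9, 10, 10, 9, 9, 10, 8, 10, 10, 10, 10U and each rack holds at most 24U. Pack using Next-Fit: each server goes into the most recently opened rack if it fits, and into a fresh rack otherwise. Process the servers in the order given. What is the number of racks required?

rack 1: place 9U, 15U left
rack 1: place 9U, 6U left
rack 2: place 9U, 15U left
rack 2: place 10U, 5U left
rack 3: place 8U, 16U left
rack 3: place 9U, 7U left
rack 4: place 10U, 14U left
rack 4: place 10U, 4U left
rack 5: place 9U, 15U left
rack 5: place 9U, 6U left
rack 6: place 10U, 14U left
rack 6: place 8U, 6U left
rack 7: place 10U, 14U left
rack 7: place 10U, 4U left
rack 8: place 10U, 14U left
rack 8: place 10U, 4U left
Final racks: [9,9] [9,10] [8,9] [10,10] [9,9] [10,8] [10,10] [10,10].

8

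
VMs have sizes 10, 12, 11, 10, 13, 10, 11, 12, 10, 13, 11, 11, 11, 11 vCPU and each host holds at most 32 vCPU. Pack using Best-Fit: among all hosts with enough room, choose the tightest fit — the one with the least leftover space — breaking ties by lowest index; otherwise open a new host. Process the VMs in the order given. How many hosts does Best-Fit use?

6 hosts

Put 10 vCPU in host 1; 22 vCPU remain.
Put 12 vCPU in host 1; 10 vCPU remain.
Put 11 vCPU in host 2; 21 vCPU remain.
Put 10 vCPU in host 1; 0 vCPU remain.
Put 13 vCPU in host 2; 8 vCPU remain.
Put 10 vCPU in host 3; 22 vCPU remain.
Put 11 vCPU in host 3; 11 vCPU remain.
Put 12 vCPU in host 4; 20 vCPU remain.
Put 10 vCPU in host 3; 1 vCPU remain.
Put 13 vCPU in host 4; 7 vCPU remain.
Put 11 vCPU in host 5; 21 vCPU remain.
Put 11 vCPU in host 5; 10 vCPU remain.
Put 11 vCPU in host 6; 21 vCPU remain.
Put 11 vCPU in host 6; 10 vCPU remain.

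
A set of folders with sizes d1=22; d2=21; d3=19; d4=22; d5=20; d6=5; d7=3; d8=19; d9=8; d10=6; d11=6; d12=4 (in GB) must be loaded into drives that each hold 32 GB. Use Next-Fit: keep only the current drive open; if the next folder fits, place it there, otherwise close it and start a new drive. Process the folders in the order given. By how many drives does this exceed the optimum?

1

Next-Fit: [22] [21] [19] [22] [20,5,3] [19,8] [6,6,4] → 7 drives.
6 folders exceed 16 GB (half the capacity), and no two of those can share a drive, so at least 6 drives are needed.
An optimal packing achieves that bound: [22,8] [22,6,4] [21,6,5] [20,3] [19] [19] → 6 drives.
Excess: 7 − 6 = 1.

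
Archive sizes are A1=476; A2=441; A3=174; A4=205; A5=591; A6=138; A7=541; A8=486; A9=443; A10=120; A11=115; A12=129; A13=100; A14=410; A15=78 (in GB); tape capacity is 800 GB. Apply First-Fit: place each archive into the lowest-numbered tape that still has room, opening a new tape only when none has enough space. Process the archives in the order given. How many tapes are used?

7 tapes

A1 (476 GB) → tape 1 (remaining 324 GB)
A2 (441 GB) → tape 2 (remaining 359 GB)
A3 (174 GB) → tape 1 (remaining 150 GB)
A4 (205 GB) → tape 2 (remaining 154 GB)
A5 (591 GB) → tape 3 (remaining 209 GB)
A6 (138 GB) → tape 1 (remaining 12 GB)
A7 (541 GB) → tape 4 (remaining 259 GB)
A8 (486 GB) → tape 5 (remaining 314 GB)
A9 (443 GB) → tape 6 (remaining 357 GB)
A10 (120 GB) → tape 2 (remaining 34 GB)
A11 (115 GB) → tape 3 (remaining 94 GB)
A12 (129 GB) → tape 4 (remaining 130 GB)
A13 (100 GB) → tape 4 (remaining 30 GB)
A14 (410 GB) → tape 7 (remaining 390 GB)
A15 (78 GB) → tape 3 (remaining 16 GB)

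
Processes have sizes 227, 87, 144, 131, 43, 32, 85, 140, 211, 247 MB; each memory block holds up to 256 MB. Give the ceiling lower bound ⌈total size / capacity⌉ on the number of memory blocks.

6

Total size = 227 + 87 + 144 + 131 + 43 + 32 + 85 + 140 + 211 + 247 = 1347 MB.
⌈1347 / 256⌉ = 6.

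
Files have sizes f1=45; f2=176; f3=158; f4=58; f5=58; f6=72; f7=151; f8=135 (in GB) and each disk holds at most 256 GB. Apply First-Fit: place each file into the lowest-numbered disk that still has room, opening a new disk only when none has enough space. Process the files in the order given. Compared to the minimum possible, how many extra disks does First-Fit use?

First-Fit: [45,176] [158,58] [58,72] [151] [135] → 5 disks.
Total size 853 GB; any packing needs at least ⌈853/256⌉ = 4 disks.
An optimal packing achieves that bound: [176,72] [158,58] [151,58,45] [135] → 4 disks.
Excess: 5 − 4 = 1.

1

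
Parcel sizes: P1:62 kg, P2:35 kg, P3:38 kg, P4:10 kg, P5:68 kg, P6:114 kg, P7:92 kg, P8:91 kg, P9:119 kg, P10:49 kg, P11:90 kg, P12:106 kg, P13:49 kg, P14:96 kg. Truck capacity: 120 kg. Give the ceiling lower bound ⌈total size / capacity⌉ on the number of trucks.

9 trucks

Total size = 62 + 35 + 38 + 10 + 68 + 114 + 92 + 91 + 119 + 49 + 90 + 106 + 49 + 96 = 1019 kg.
⌈1019 / 120⌉ = 9.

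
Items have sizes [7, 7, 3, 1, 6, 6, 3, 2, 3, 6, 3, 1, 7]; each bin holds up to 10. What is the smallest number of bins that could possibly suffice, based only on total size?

6 bins

Total size = 7 + 7 + 3 + 1 + 6 + 6 + 3 + 2 + 3 + 6 + 3 + 1 + 7 = 55.
⌈55 / 10⌉ = 6.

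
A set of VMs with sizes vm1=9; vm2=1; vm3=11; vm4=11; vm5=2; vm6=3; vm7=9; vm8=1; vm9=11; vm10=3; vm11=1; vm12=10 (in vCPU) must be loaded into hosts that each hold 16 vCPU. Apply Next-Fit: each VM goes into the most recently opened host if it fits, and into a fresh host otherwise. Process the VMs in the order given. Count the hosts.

host 1: place vm1 (9 vCPU), 7 vCPU left
host 1: place vm2 (1 vCPU), 6 vCPU left
host 2: place vm3 (11 vCPU), 5 vCPU left
host 3: place vm4 (11 vCPU), 5 vCPU left
host 3: place vm5 (2 vCPU), 3 vCPU left
host 3: place vm6 (3 vCPU), 0 vCPU left
host 4: place vm7 (9 vCPU), 7 vCPU left
host 4: place vm8 (1 vCPU), 6 vCPU left
host 5: place vm9 (11 vCPU), 5 vCPU left
host 5: place vm10 (3 vCPU), 2 vCPU left
host 5: place vm11 (1 vCPU), 1 vCPU left
host 6: place vm12 (10 vCPU), 6 vCPU left

6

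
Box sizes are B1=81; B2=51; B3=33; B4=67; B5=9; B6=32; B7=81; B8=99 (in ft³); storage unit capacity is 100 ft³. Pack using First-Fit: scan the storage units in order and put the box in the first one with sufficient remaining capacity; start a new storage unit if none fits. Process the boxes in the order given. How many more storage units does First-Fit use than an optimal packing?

0

First-Fit: [81,9] [51,33] [67,32] [81] [99] → 5 storage units.
Total size 453 ft³; any packing needs at least ⌈453/100⌉ = 5 storage units.
So 5 is already optimal.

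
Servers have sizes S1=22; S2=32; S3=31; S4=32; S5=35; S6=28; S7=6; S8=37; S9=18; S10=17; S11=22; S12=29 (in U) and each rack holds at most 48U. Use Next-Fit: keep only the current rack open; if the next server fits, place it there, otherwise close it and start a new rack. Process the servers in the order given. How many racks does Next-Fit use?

rack 1: place S1 (22U), 26U left
rack 2: place S2 (32U), 16U left
rack 3: place S3 (31U), 17U left
rack 4: place S4 (32U), 16U left
rack 5: place S5 (35U), 13U left
rack 6: place S6 (28U), 20U left
rack 6: place S7 (6U), 14U left
rack 7: place S8 (37U), 11U left
rack 8: place S9 (18U), 30U left
rack 8: place S10 (17U), 13U left
rack 9: place S11 (22U), 26U left
rack 10: place S12 (29U), 19U left

10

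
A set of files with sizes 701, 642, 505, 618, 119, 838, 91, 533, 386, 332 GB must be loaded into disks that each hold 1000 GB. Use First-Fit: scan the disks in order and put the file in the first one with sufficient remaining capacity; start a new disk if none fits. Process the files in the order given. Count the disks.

6

Put 701 GB in disk 1; 299 GB remain.
Put 642 GB in disk 2; 358 GB remain.
Put 505 GB in disk 3; 495 GB remain.
Put 618 GB in disk 4; 382 GB remain.
Put 119 GB in disk 1; 180 GB remain.
Put 838 GB in disk 5; 162 GB remain.
Put 91 GB in disk 1; 89 GB remain.
Put 533 GB in disk 6; 467 GB remain.
Put 386 GB in disk 3; 109 GB remain.
Put 332 GB in disk 2; 26 GB remain.
Final disks: [701,119,91] [642,332] [505,386] [618] [838] [533].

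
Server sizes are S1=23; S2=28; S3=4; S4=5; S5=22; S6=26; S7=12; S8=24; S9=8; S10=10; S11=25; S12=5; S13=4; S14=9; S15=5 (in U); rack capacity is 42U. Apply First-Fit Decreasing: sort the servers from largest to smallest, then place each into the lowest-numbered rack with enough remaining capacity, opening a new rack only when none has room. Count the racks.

Sorted descending: 28, 26, 25, 24, 23, 22, 12, 10, 9, 8, 5, 5, 5, 4, 4.
Put 28U in rack 1; 14U remain.
Put 26U in rack 2; 16U remain.
Put 25U in rack 3; 17U remain.
Put 24U in rack 4; 18U remain.
Put 23U in rack 5; 19U remain.
Put 22U in rack 6; 20U remain.
Put 12U in rack 1; 2U remain.
Put 10U in rack 2; 6U remain.
Put 9U in rack 3; 8U remain.
Put 8U in rack 3; 0U remain.
Put 5U in rack 2; 1U remain.
Put 5U in rack 4; 13U remain.
Put 5U in rack 4; 8U remain.
Put 4U in rack 4; 4U remain.
Put 4U in rack 4; 0U remain.
Final racks: [28,12] [26,10,5] [25,9,8] [24,5,5,4,4] [23] [22].

6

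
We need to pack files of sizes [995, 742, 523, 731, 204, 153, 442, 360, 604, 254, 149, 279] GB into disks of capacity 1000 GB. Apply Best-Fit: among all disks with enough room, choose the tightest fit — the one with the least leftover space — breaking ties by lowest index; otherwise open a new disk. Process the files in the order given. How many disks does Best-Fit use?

6

995 GB → disk 1 (remaining 5 GB)
742 GB → disk 2 (remaining 258 GB)
523 GB → disk 3 (remaining 477 GB)
731 GB → disk 4 (remaining 269 GB)
204 GB → disk 2 (remaining 54 GB)
153 GB → disk 4 (remaining 116 GB)
442 GB → disk 3 (remaining 35 GB)
360 GB → disk 5 (remaining 640 GB)
604 GB → disk 5 (remaining 36 GB)
254 GB → disk 6 (remaining 746 GB)
149 GB → disk 6 (remaining 597 GB)
279 GB → disk 6 (remaining 318 GB)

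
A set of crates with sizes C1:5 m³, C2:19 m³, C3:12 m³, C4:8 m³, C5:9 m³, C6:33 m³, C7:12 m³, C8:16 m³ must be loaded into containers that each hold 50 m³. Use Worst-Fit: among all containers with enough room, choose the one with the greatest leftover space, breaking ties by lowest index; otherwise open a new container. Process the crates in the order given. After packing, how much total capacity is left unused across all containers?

36

Put C1 (5 m³) in container 1; 45 m³ remain.
Put C2 (19 m³) in container 1; 26 m³ remain.
Put C3 (12 m³) in container 1; 14 m³ remain.
Put C4 (8 m³) in container 1; 6 m³ remain.
Put C5 (9 m³) in container 2; 41 m³ remain.
Put C6 (33 m³) in container 2; 8 m³ remain.
Put C7 (12 m³) in container 3; 38 m³ remain.
Put C8 (16 m³) in container 3; 22 m³ remain.
3 containers × 50 m³ = 150 m³; used 114 m³; unused 36 m³.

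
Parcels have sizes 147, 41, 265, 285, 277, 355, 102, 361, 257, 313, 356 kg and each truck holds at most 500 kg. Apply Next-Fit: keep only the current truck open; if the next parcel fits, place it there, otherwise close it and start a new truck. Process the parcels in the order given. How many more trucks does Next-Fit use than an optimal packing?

0

Next-Fit: [147,41,265] [285] [277] [355,102] [361] [257] [313] [356] → 8 trucks.
8 parcels exceed 250 kg (half the capacity), and no two of those can share a truck, so at least 8 trucks are needed.
So 8 is already optimal.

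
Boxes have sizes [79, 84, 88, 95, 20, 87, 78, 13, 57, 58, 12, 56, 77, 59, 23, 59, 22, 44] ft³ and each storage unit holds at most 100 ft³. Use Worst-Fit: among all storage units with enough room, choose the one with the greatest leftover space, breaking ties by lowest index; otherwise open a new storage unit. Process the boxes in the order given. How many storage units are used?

storage unit 1: place 79 ft³, 21 ft³ left
storage unit 2: place 84 ft³, 16 ft³ left
storage unit 3: place 88 ft³, 12 ft³ left
storage unit 4: place 95 ft³, 5 ft³ left
storage unit 1: place 20 ft³, 1 ft³ left
storage unit 5: place 87 ft³, 13 ft³ left
storage unit 6: place 78 ft³, 22 ft³ left
storage unit 6: place 13 ft³, 9 ft³ left
storage unit 7: place 57 ft³, 43 ft³ left
storage unit 8: place 58 ft³, 42 ft³ left
storage unit 7: place 12 ft³, 31 ft³ left
storage unit 9: place 56 ft³, 44 ft³ left
storage unit 10: place 77 ft³, 23 ft³ left
storage unit 11: place 59 ft³, 41 ft³ left
storage unit 9: place 23 ft³, 21 ft³ left
storage unit 12: place 59 ft³, 41 ft³ left
storage unit 8: place 22 ft³, 20 ft³ left
storage unit 13: place 44 ft³, 56 ft³ left
Final storage units: [79,20] [84] [88] [95] [87] [78,13] [57,12] [58,22] [56,23] [77] [59] [59] [44].

13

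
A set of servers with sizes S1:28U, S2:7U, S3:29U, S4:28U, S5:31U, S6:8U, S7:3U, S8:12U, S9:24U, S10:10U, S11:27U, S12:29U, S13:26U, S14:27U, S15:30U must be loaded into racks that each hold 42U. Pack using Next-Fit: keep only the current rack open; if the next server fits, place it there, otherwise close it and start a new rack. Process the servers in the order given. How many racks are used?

Put S1 (28U) in rack 1; 14U remain.
Put S2 (7U) in rack 1; 7U remain.
Put S3 (29U) in rack 2; 13U remain.
Put S4 (28U) in rack 3; 14U remain.
Put S5 (31U) in rack 4; 11U remain.
Put S6 (8U) in rack 4; 3U remain.
Put S7 (3U) in rack 4; 0U remain.
Put S8 (12U) in rack 5; 30U remain.
Put S9 (24U) in rack 5; 6U remain.
Put S10 (10U) in rack 6; 32U remain.
Put S11 (27U) in rack 6; 5U remain.
Put S12 (29U) in rack 7; 13U remain.
Put S13 (26U) in rack 8; 16U remain.
Put S14 (27U) in rack 9; 15U remain.
Put S15 (30U) in rack 10; 12U remain.
Final racks: [28,7] [29] [28] [31,8,3] [12,24] [10,27] [29] [26] [27] [30].

10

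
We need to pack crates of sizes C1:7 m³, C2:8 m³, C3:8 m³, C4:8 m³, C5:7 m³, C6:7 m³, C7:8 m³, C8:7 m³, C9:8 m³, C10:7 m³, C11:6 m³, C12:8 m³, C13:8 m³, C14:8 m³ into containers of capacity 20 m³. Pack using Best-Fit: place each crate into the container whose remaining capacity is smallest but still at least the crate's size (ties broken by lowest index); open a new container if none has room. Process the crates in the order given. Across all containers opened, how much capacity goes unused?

35

C1 (7 m³) → container 1 (remaining 13 m³)
C2 (8 m³) → container 1 (remaining 5 m³)
C3 (8 m³) → container 2 (remaining 12 m³)
C4 (8 m³) → container 2 (remaining 4 m³)
C5 (7 m³) → container 3 (remaining 13 m³)
C6 (7 m³) → container 3 (remaining 6 m³)
C7 (8 m³) → container 4 (remaining 12 m³)
C8 (7 m³) → container 4 (remaining 5 m³)
C9 (8 m³) → container 5 (remaining 12 m³)
C10 (7 m³) → container 5 (remaining 5 m³)
C11 (6 m³) → container 3 (remaining 0 m³)
C12 (8 m³) → container 6 (remaining 12 m³)
C13 (8 m³) → container 6 (remaining 4 m³)
C14 (8 m³) → container 7 (remaining 12 m³)
7 containers × 20 m³ = 140 m³; used 105 m³; unused 35 m³.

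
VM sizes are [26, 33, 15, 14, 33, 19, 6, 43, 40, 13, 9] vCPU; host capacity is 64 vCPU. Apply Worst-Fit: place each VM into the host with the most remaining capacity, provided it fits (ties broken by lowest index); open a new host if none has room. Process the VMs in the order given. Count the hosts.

26 vCPU → host 1 (remaining 38 vCPU)
33 vCPU → host 1 (remaining 5 vCPU)
15 vCPU → host 2 (remaining 49 vCPU)
14 vCPU → host 2 (remaining 35 vCPU)
33 vCPU → host 2 (remaining 2 vCPU)
19 vCPU → host 3 (remaining 45 vCPU)
6 vCPU → host 3 (remaining 39 vCPU)
43 vCPU → host 4 (remaining 21 vCPU)
40 vCPU → host 5 (remaining 24 vCPU)
13 vCPU → host 3 (remaining 26 vCPU)
9 vCPU → host 3 (remaining 17 vCPU)
Final hosts: [26,33] [15,14,33] [19,6,13,9] [43] [40].

5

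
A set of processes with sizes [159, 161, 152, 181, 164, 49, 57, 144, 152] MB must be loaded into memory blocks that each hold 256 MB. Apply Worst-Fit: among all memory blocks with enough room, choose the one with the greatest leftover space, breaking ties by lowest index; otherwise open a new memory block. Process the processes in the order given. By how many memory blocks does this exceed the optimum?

0

Worst-Fit: [159,57] [161] [152,49] [181] [164] [144] [152] → 7 memory blocks.
7 processes exceed 128 MB (half the capacity), and no two of those can share a memory block, so at least 7 memory blocks are needed.
So 7 is already optimal.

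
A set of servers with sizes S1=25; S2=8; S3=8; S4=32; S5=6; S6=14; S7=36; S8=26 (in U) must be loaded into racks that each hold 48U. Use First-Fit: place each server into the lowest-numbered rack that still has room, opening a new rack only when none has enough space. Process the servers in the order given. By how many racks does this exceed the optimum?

First-Fit: [25,8,8,6] [32,14] [36] [26] → 4 racks.
Total size 155U; any packing needs at least ⌈155/48⌉ = 4 racks.
So 4 is already optimal.

0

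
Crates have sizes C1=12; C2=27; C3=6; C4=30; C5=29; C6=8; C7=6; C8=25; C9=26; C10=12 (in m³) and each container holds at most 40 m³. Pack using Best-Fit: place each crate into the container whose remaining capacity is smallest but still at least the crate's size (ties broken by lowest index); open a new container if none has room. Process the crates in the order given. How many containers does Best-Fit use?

5 containers

container 1: place C1 (12 m³), 28 m³ left
container 1: place C2 (27 m³), 1 m³ left
container 2: place C3 (6 m³), 34 m³ left
container 2: place C4 (30 m³), 4 m³ left
container 3: place C5 (29 m³), 11 m³ left
container 3: place C6 (8 m³), 3 m³ left
container 4: place C7 (6 m³), 34 m³ left
container 4: place C8 (25 m³), 9 m³ left
container 5: place C9 (26 m³), 14 m³ left
container 5: place C10 (12 m³), 2 m³ left
Final containers: [12,27] [6,30] [29,8] [6,25] [26,12].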